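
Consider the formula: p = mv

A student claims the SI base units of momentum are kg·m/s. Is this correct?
Units of each symbol in p = mv:
  m (mass): kg
  v (velocity): m/s

Multiplying the contributions: [kg] · [m/s]
Adding exponents of each base unit: kg: 1, m: 1, s: -1
SI base units of momentum: kg·m/s

The claimed units kg·m/s match the derived units, so the claim is correct.

Answer: Yes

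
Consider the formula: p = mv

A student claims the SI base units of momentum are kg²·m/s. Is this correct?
Units of each symbol in p = mv:
  m (mass): kg
  v (velocity): m/s

Multiplying the contributions: [kg] · [m/s]
Adding exponents of each base unit: kg: 1, m: 1, s: -1
SI base units of momentum: kg·m/s

The claimed units kg²·m/s (exponents kg: 2, m: 1, s: -1) do not match the derived units kg·m/s (exponents kg: 1, m: 1, s: -1), so the claim is incorrect.

Answer: No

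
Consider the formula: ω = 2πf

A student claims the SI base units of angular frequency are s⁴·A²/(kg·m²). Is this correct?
Units of each symbol in ω = 2πf:
  f (frequency): 1/s
  The factor 2π is dimensionless.

Multiplying the contributions: [1/s]
Adding exponents of each base unit: s: -1
SI base units of angular frequency: 1/s

The claimed units s⁴·A²/(kg·m²) (exponents kg: -1, m: -2, s: 4, A: 2) do not match the derived units 1/s (exponents s: -1), so the claim is incorrect.

Answer: No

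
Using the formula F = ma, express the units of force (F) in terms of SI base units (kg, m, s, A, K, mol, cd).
Units of each symbol in F = ma:
  m (mass): kg
  a (acceleration): m/s²

Multiplying the contributions: [kg] · [m/s²]
Adding exponents of each base unit: kg: 1, m: 1, s: -2
SI base units of force: kg·m/s²

Answer: kg·m/s²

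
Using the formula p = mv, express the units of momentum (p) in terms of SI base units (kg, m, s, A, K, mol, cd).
Units of each symbol in p = mv:
  m (mass): kg
  v (velocity): m/s

Multiplying the contributions: [kg] · [m/s]
Adding exponents of each base unit: kg: 1, m: 1, s: -1
SI base units of momentum: kg·m/s

Answer: kg·m/s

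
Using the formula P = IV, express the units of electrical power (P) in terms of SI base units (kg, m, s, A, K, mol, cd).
Units of each symbol in P = IV:
  I (current): A
  V (voltage, in volts): kg·m²/(s³·A)

Multiplying the contributions: [A] · [kg·m²/(s³·A)]
Adding exponents of each base unit: kg: 1, m: 2, s: -3
SI base units of electrical power: kg·m²/s³

Answer: kg·m²/s³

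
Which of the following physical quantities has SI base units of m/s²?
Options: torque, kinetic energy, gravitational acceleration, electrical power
Checking the SI base units of each option:
  torque (τ = Fr): kg·m²/s²  ✗
  kinetic energy (E = ½mv²): kg·m²/s²  ✗
  gravitational acceleration (g = GM/r²): m/s²  ✓ matches
  electrical power (P = IV): kg·m²/s³  ✗

Only gravitational acceleration has units m/s².

Answer: gravitational acceleration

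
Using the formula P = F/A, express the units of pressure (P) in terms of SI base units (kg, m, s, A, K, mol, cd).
Units of each symbol in P = F/A:
  F (force): kg·m/s²
  A (area): m²  → in the denominator, contributes 1/m²

Multiplying the contributions: [kg·m/s²] · [1/m²]
Adding exponents of each base unit: kg: 1, m: -1, s: -2
SI base units of pressure: kg/(m·s²)

Answer: kg/(m·s²)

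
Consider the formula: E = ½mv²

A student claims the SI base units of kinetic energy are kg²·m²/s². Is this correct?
Units of each symbol in E = ½mv²:
  m (mass): kg
  v (speed): m/s  → to the power 2, contributes m²/s²
  The factor ½ is dimensionless.

Multiplying the contributions: [kg] · [m²/s²]
Adding exponents of each base unit: kg: 1, m: 2, s: -2
SI base units of kinetic energy: kg·m²/s²

The claimed units kg²·m²/s² (exponents kg: 2, m: 2, s: -2) do not match the derived units kg·m²/s² (exponents kg: 1, m: 2, s: -2), so the claim is incorrect.

Answer: No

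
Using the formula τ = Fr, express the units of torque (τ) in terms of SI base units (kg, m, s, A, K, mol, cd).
Units of each symbol in τ = Fr:
  F (force): kg·m/s²
  r (lever arm): m

Multiplying the contributions: [kg·m/s²] · [m]
Adding exponents of each base unit: kg: 1, m: 2, s: -2
SI base units of torque: kg·m²/s²

Answer: kg·m²/s²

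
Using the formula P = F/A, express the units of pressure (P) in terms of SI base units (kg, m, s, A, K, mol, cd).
Units of each symbol in P = F/A:
  F (force): kg·m/s²
  A (area): m²  → in the denominator, contributes 1/m²

Multiplying the contributions: [kg·m/s²] · [1/m²]
Adding exponents of each base unit: kg: 1, m: -1, s: -2
SI base units of pressure: kg/(m·s²)

Answer: kg/(m·s²)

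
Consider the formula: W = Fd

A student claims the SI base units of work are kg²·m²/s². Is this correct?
Units of each symbol in W = Fd:
  F (force): kg·m/s²
  d (displacement): m

Multiplying the contributions: [kg·m/s²] · [m]
Adding exponents of each base unit: kg: 1, m: 2, s: -2
SI base units of work: kg·m²/s²

The claimed units kg²·m²/s² (exponents kg: 2, m: 2, s: -2) do not match the derived units kg·m²/s² (exponents kg: 1, m: 2, s: -2), so the claim is incorrect.

Answer: No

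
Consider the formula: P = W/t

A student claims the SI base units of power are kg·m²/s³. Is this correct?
Units of each symbol in P = W/t:
  W (work): kg·m²/s²
  t (time): s  → in the denominator, contributes 1/s

Multiplying the contributions: [kg·m²/s²] · [1/s]
Adding exponents of each base unit: kg: 1, m: 2, s: -3
SI base units of power: kg·m²/s³

The claimed units kg·m²/s³ match the derived units, so the claim is correct.

Answer: Yes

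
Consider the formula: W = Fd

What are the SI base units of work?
Units of each symbol in W = Fd:
  F (force): kg·m/s²
  d (displacement): m

Multiplying the contributions: [kg·m/s²] · [m]
Adding exponents of each base unit: kg: 1, m: 2, s: -2
SI base units of work: kg·m²/s²

Answer: kg·m²/s²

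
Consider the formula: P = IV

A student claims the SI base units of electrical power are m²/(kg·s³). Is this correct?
Units of each symbol in P = IV:
  I (current): A
  V (voltage, in volts): kg·m²/(s³·A)

Multiplying the contributions: [A] · [kg·m²/(s³·A)]
Adding exponents of each base unit: kg: 1, m: 2, s: -3
SI base units of electrical power: kg·m²/s³

The claimed units m²/(kg·s³) (exponents kg: -1, m: 2, s: -3) do not match the derived units kg·m²/s³ (exponents kg: 1, m: 2, s: -3), so the claim is incorrect.

Answer: No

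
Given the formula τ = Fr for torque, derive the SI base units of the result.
Units of each symbol in τ = Fr:
  F (force): kg·m/s²
  r (lever arm): m

Multiplying the contributions: [kg·m/s²] · [m]
Adding exponents of each base unit: kg: 1, m: 2, s: -2
SI base units of torque: kg·m²/s²

Answer: kg·m²/s²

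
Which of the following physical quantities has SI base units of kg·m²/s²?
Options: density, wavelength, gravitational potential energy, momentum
Checking the SI base units of each option:
  density (ρ = m/V): kg/m³  ✗
  wavelength (λ = v/f): m  ✗
  gravitational potential energy (U = -GMm/r): kg·m²/s²  ✓ matches
  momentum (p = mv): kg·m/s  ✗

Only gravitational potential energy has units kg·m²/s².

Answer: gravitational potential energy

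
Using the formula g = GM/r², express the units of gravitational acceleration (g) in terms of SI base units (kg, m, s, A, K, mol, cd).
Units of each symbol in g = GM/r²:
  G (gravitational constant): m³/(kg·s²)
  M (mass): kg
  r (distance): m  → to the power 2 in the denominator, contributes 1/m²

Multiplying the contributions: [m³/(kg·s²)] · [kg] · [1/m²]
Adding exponents of each base unit: m: 1, s: -2
SI base units of gravitational acceleration: m/s²

Answer: m/s²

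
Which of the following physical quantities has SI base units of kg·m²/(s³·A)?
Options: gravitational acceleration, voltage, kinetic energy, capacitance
Checking the SI base units of each option:
  gravitational acceleration (g = GM/r²): m/s²  ✗
  voltage (V = IR): kg·m²/(s³·A)  ✓ matches
  kinetic energy (E = ½mv²): kg·m²/s²  ✗
  capacitance (C = Q/V): s⁴·A²/(kg·m²)  ✗

Only voltage has units kg·m²/(s³·A).

Answer: voltage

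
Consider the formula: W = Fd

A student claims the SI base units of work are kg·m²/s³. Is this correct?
Units of each symbol in W = Fd:
  F (force): kg·m/s²
  d (displacement): m

Multiplying the contributions: [kg·m/s²] · [m]
Adding exponents of each base unit: kg: 1, m: 2, s: -2
SI base units of work: kg·m²/s²

The claimed units kg·m²/s³ (exponents kg: 1, m: 2, s: -3) do not match the derived units kg·m²/s² (exponents kg: 1, m: 2, s: -2), so the claim is incorrect.

Answer: No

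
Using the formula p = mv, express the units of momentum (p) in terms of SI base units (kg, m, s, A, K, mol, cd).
Units of each symbol in p = mv:
  m (mass): kg
  v (velocity): m/s

Multiplying the contributions: [kg] · [m/s]
Adding exponents of each base unit: kg: 1, m: 1, s: -1
SI base units of momentum: kg·m/s

Answer: kg·m/s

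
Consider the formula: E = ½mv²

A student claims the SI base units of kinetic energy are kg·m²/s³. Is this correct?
Units of each symbol in E = ½mv²:
  m (mass): kg
  v (speed): m/s  → to the power 2, contributes m²/s²
  The factor ½ is dimensionless.

Multiplying the contributions: [kg] · [m²/s²]
Adding exponents of each base unit: kg: 1, m: 2, s: -2
SI base units of kinetic energy: kg·m²/s²

The claimed units kg·m²/s³ (exponents kg: 1, m: 2, s: -3) do not match the derived units kg·m²/s² (exponents kg: 1, m: 2, s: -2), so the claim is incorrect.

Answer: No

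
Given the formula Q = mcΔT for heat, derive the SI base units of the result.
Units of each symbol in Q = mcΔT:
  m (mass): kg
  c (specific heat capacity, in J/(kg·K)): m²/(s²·K)
  ΔT (temperature change): K

Multiplying the contributions: [kg] · [m²/(s²·K)] · [K]
Adding exponents of each base unit: kg: 1, m: 2, s: -2
SI base units of heat: kg·m²/s²

Answer: kg·m²/s²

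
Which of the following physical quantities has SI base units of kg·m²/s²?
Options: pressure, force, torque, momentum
Checking the SI base units of each option:
  pressure (P = F/A): kg/(m·s²)  ✗
  force (F = ma): kg·m/s²  ✗
  torque (τ = Fr): kg·m²/s²  ✓ matches
  momentum (p = mv): kg·m/s  ✗

Only torque has units kg·m²/s².

Answer: torque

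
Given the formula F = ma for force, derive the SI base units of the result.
Units of each symbol in F = ma:
  m (mass): kg
  a (acceleration): m/s²

Multiplying the contributions: [kg] · [m/s²]
Adding exponents of each base unit: kg: 1, m: 1, s: -2
SI base units of force: kg·m/s²

Answer: kg·m/s²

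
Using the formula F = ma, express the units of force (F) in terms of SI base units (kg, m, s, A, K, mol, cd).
Units of each symbol in F = ma:
  m (mass): kg
  a (acceleration): m/s²

Multiplying the contributions: [kg] · [m/s²]
Adding exponents of each base unit: kg: 1, m: 1, s: -2
SI base units of force: kg·m/s²

Answer: kg·m/s²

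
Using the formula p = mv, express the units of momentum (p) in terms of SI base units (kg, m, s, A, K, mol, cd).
Units of each symbol in p = mv:
  m (mass): kg
  v (velocity): m/s

Multiplying the contributions: [kg] · [m/s]
Adding exponents of each base unit: kg: 1, m: 1, s: -1
SI base units of momentum: kg·m/s

Answer: kg·m/s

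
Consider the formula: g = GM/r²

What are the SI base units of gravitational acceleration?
Units of each symbol in g = GM/r²:
  G (gravitational constant): m³/(kg·s²)
  M (mass): kg
  r (distance): m  → to the power 2 in the denominator, contributes 1/m²

Multiplying the contributions: [m³/(kg·s²)] · [kg] · [1/m²]
Adding exponents of each base unit: m: 1, s: -2
SI base units of gravitational acceleration: m/s²

Answer: m/s²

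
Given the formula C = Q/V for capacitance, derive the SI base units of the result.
Units of each symbol in C = Q/V:
  Q (charge, in coulombs): s·A
  V (voltage, in volts): kg·m²/(s³·A)  → in the denominator, contributes s³·A/(kg·m²)

Multiplying the contributions: [s·A] · [s³·A/(kg·m²)]
Adding exponents of each base unit: kg: -1, m: -2, s: 4, A: 2
SI base units of capacitance: s⁴·A²/(kg·m²)

Answer: s⁴·A²/(kg·m²)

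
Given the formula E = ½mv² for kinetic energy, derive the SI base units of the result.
Units of each symbol in E = ½mv²:
  m (mass): kg
  v (speed): m/s  → to the power 2, contributes m²/s²
  The factor ½ is dimensionless.

Multiplying the contributions: [kg] · [m²/s²]
Adding exponents of each base unit: kg: 1, m: 2, s: -2
SI base units of kinetic energy: kg·m²/s²

Answer: kg·m²/s²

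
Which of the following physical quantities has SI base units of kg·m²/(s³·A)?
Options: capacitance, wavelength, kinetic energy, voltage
Checking the SI base units of each option:
  capacitance (C = Q/V): s⁴·A²/(kg·m²)  ✗
  wavelength (λ = v/f): m  ✗
  kinetic energy (E = ½mv²): kg·m²/s²  ✗
  voltage (V = IR): kg·m²/(s³·A)  ✓ matches

Only voltage has units kg·m²/(s³·A).

Answer: voltage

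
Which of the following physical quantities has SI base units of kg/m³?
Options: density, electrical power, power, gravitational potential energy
Checking the SI base units of each option:
  density (ρ = m/V): kg/m³  ✓ matches
  electrical power (P = IV): kg·m²/s³  ✗
  power (P = W/t): kg·m²/s³  ✗
  gravitational potential energy (U = -GMm/r): kg·m²/s²  ✗

Only density has units kg/m³.

Answer: density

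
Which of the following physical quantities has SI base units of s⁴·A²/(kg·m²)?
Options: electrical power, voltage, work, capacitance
Checking the SI base units of each option:
  electrical power (P = IV): kg·m²/s³  ✗
  voltage (V = IR): kg·m²/(s³·A)  ✗
  work (W = Fd): kg·m²/s²  ✗
  capacitance (C = Q/V): s⁴·A²/(kg·m²)  ✓ matches

Only capacitance has units s⁴·A²/(kg·m²).

Answer: capacitance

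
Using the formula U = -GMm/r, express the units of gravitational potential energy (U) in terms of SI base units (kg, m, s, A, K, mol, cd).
Units of each symbol in U = -GMm/r:
  G (gravitational constant): m³/(kg·s²)
  M (mass): kg
  m (mass): kg
  r (distance): m  → in the denominator, contributes 1/m
  The minus sign does not affect the units.

Multiplying the contributions: [m³/(kg·s²)] · [kg] · [kg] · [1/m]
Adding exponents of each base unit: kg: 1, m: 2, s: -2
SI base units of gravitational potential energy: kg·m²/s²

Answer: kg·m²/s²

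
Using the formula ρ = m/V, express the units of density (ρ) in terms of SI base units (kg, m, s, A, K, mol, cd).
Units of each symbol in ρ = m/V:
  m (mass): kg
  V (volume): m³  → in the denominator, contributes 1/m³

Multiplying the contributions: [kg] · [1/m³]
Adding exponents of each base unit: kg: 1, m: -3
SI base units of density: kg/m³

Answer: kg/m³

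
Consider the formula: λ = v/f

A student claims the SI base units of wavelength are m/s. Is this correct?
Units of each symbol in λ = v/f:
  v (wave speed): m/s
  f (frequency): 1/s  → in the denominator, contributes s

Multiplying the contributions: [m/s] · [s]
Adding exponents of each base unit: m: 1
SI base units of wavelength: m

The claimed units m/s (exponents m: 1, s: -1) do not match the derived units m (exponents m: 1), so the claim is incorrect.

Answer: No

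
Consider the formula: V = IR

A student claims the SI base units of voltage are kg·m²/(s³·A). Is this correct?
Units of each symbol in V = IR:
  I (current): A
  R (resistance, in ohms): kg·m²/(s³·A²)

Multiplying the contributions: [A] · [kg·m²/(s³·A²)]
Adding exponents of each base unit: kg: 1, m: 2, s: -3, A: -1
SI base units of voltage: kg·m²/(s³·A)

The claimed units kg·m²/(s³·A) match the derived units, so the claim is correct.

Answer: Yes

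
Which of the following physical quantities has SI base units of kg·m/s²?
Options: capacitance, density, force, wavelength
Checking the SI base units of each option:
  capacitance (C = Q/V): s⁴·A²/(kg·m²)  ✗
  density (ρ = m/V): kg/m³  ✗
  force (F = ma): kg·m/s²  ✓ matches
  wavelength (λ = v/f): m  ✗

Only force has units kg·m/s².

Answer: force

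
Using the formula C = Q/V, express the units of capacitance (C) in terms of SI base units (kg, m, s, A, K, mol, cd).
Units of each symbol in C = Q/V:
  Q (charge, in coulombs): s·A
  V (voltage, in volts): kg·m²/(s³·A)  → in the denominator, contributes s³·A/(kg·m²)

Multiplying the contributions: [s·A] · [s³·A/(kg·m²)]
Adding exponents of each base unit: kg: -1, m: -2, s: 4, A: 2
SI base units of capacitance: s⁴·A²/(kg·m²)

Answer: s⁴·A²/(kg·m²)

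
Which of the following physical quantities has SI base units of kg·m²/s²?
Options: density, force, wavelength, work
Checking the SI base units of each option:
  density (ρ = m/V): kg/m³  ✗
  force (F = ma): kg·m/s²  ✗
  wavelength (λ = v/f): m  ✗
  work (W = Fd): kg·m²/s²  ✓ matches

Only work has units kg·m²/s².

Answer: work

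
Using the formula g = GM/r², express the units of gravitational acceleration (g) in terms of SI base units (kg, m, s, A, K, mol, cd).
Units of each symbol in g = GM/r²:
  G (gravitational constant): m³/(kg·s²)
  M (mass): kg
  r (distance): m  → to the power 2 in the denominator, contributes 1/m²

Multiplying the contributions: [m³/(kg·s²)] · [kg] · [1/m²]
Adding exponents of each base unit: m: 1, s: -2
SI base units of gravitational acceleration: m/s²

Answer: m/s²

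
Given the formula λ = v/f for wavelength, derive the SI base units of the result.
Units of each symbol in λ = v/f:
  v (wave speed): m/s
  f (frequency): 1/s  → in the denominator, contributes s

Multiplying the contributions: [m/s] · [s]
Adding exponents of each base unit: m: 1
SI base units of wavelength: m

Answer: m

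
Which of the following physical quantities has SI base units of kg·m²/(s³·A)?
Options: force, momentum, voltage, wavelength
Checking the SI base units of each option:
  force (F = ma): kg·m/s²  ✗
  momentum (p = mv): kg·m/s  ✗
  voltage (V = IR): kg·m²/(s³·A)  ✓ matches
  wavelength (λ = v/f): m  ✗

Only voltage has units kg·m²/(s³·A).

Answer: voltage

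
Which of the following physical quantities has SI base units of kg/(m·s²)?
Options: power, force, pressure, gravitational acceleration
Checking the SI base units of each option:
  power (P = W/t): kg·m²/s³  ✗
  force (F = ma): kg·m/s²  ✗
  pressure (P = F/A): kg/(m·s²)  ✓ matches
  gravitational acceleration (g = GM/r²): m/s²  ✗

Only pressure has units kg/(m·s²).

Answer: pressure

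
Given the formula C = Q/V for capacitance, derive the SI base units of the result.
Units of each symbol in C = Q/V:
  Q (charge, in coulombs): s·A
  V (voltage, in volts): kg·m²/(s³·A)  → in the denominator, contributes s³·A/(kg·m²)

Multiplying the contributions: [s·A] · [s³·A/(kg·m²)]
Adding exponents of each base unit: kg: -1, m: -2, s: 4, A: 2
SI base units of capacitance: s⁴·A²/(kg·m²)

Answer: s⁴·A²/(kg·m²)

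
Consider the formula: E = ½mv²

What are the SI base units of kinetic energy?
Units of each symbol in E = ½mv²:
  m (mass): kg
  v (speed): m/s  → to the power 2, contributes m²/s²
  The factor ½ is dimensionless.

Multiplying the contributions: [kg] · [m²/s²]
Adding exponents of each base unit: kg: 1, m: 2, s: -2
SI base units of kinetic energy: kg·m²/s²

Answer: kg·m²/s²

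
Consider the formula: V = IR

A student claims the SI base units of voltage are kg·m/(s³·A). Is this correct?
Units of each symbol in V = IR:
  I (current): A
  R (resistance, in ohms): kg·m²/(s³·A²)

Multiplying the contributions: [A] · [kg·m²/(s³·A²)]
Adding exponents of each base unit: kg: 1, m: 2, s: -3, A: -1
SI base units of voltage: kg·m²/(s³·A)

The claimed units kg·m/(s³·A) (exponents kg: 1, m: 1, s: -3, A: -1) do not match the derived units kg·m²/(s³·A) (exponents kg: 1, m: 2, s: -3, A: -1), so the claim is incorrect.

Answer: No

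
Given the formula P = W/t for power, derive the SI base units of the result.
Units of each symbol in P = W/t:
  W (work): kg·m²/s²
  t (time): s  → in the denominator, contributes 1/s

Multiplying the contributions: [kg·m²/s²] · [1/s]
Adding exponents of each base unit: kg: 1, m: 2, s: -3
SI base units of power: kg·m²/s³

Answer: kg·m²/s³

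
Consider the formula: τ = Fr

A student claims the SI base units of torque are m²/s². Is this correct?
Units of each symbol in τ = Fr:
  F (force): kg·m/s²
  r (lever arm): m

Multiplying the contributions: [kg·m/s²] · [m]
Adding exponents of each base unit: kg: 1, m: 2, s: -2
SI base units of torque: kg·m²/s²

The claimed units m²/s² (exponents m: 2, s: -2) do not match the derived units kg·m²/s² (exponents kg: 1, m: 2, s: -2), so the claim is incorrect.

Answer: No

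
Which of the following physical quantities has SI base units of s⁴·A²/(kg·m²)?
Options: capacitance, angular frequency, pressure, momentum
Checking the SI base units of each option:
  capacitance (C = Q/V): s⁴·A²/(kg·m²)  ✓ matches
  angular frequency (ω = 2πf): 1/s  ✗
  pressure (P = F/A): kg/(m·s²)  ✗
  momentum (p = mv): kg·m/s  ✗

Only capacitance has units s⁴·A²/(kg·m²).

Answer: capacitance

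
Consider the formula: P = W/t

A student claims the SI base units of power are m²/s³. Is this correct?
Units of each symbol in P = W/t:
  W (work): kg·m²/s²
  t (time): s  → in the denominator, contributes 1/s

Multiplying the contributions: [kg·m²/s²] · [1/s]
Adding exponents of each base unit: kg: 1, m: 2, s: -3
SI base units of power: kg·m²/s³

The claimed units m²/s³ (exponents m: 2, s: -3) do not match the derived units kg·m²/s³ (exponents kg: 1, m: 2, s: -3), so the claim is incorrect.

Answer: No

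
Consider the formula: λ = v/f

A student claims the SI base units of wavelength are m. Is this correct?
Units of each symbol in λ = v/f:
  v (wave speed): m/s
  f (frequency): 1/s  → in the denominator, contributes s

Multiplying the contributions: [m/s] · [s]
Adding exponents of each base unit: m: 1
SI base units of wavelength: m

The claimed units m match the derived units, so the claim is correct.

Answer: Yes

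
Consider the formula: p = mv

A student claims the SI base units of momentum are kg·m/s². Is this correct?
Units of each symbol in p = mv:
  m (mass): kg
  v (velocity): m/s

Multiplying the contributions: [kg] · [m/s]
Adding exponents of each base unit: kg: 1, m: 1, s: -1
SI base units of momentum: kg·m/s

The claimed units kg·m/s² (exponents kg: 1, m: 1, s: -2) do not match the derived units kg·m/s (exponents kg: 1, m: 1, s: -1), so the claim is incorrect.

Answer: No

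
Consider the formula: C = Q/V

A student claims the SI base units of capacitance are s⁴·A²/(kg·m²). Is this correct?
Units of each symbol in C = Q/V:
  Q (charge, in coulombs): s·A
  V (voltage, in volts): kg·m²/(s³·A)  → in the denominator, contributes s³·A/(kg·m²)

Multiplying the contributions: [s·A] · [s³·A/(kg·m²)]
Adding exponents of each base unit: kg: -1, m: -2, s: 4, A: 2
SI base units of capacitance: s⁴·A²/(kg·m²)

The claimed units s⁴·A²/(kg·m²) match the derived units, so the claim is correct.

Answer: Yes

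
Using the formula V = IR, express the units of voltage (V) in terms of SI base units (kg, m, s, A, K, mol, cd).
Units of each symbol in V = IR:
  I (current): A
  R (resistance, in ohms): kg·m²/(s³·A²)

Multiplying the contributions: [A] · [kg·m²/(s³·A²)]
Adding exponents of each base unit: kg: 1, m: 2, s: -3, A: -1
SI base units of voltage: kg·m²/(s³·A)

Answer: kg·m²/(s³·A)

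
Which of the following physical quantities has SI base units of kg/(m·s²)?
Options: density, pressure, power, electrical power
Checking the SI base units of each option:
  density (ρ = m/V): kg/m³  ✗
  pressure (P = F/A): kg/(m·s²)  ✓ matches
  power (P = W/t): kg·m²/s³  ✗
  electrical power (P = IV): kg·m²/s³  ✗

Only pressure has units kg/(m·s²).

Answer: pressure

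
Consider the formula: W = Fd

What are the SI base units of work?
Units of each symbol in W = Fd:
  F (force): kg·m/s²
  d (displacement): m

Multiplying the contributions: [kg·m/s²] · [m]
Adding exponents of each base unit: kg: 1, m: 2, s: -2
SI base units of work: kg·m²/s²

Answer: kg·m²/s²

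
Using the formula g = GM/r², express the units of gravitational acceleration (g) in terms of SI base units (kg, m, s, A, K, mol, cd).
Units of each symbol in g = GM/r²:
  G (gravitational constant): m³/(kg·s²)
  M (mass): kg
  r (distance): m  → to the power 2 in the denominator, contributes 1/m²

Multiplying the contributions: [m³/(kg·s²)] · [kg] · [1/m²]
Adding exponents of each base unit: m: 1, s: -2
SI base units of gravitational acceleration: m/s²

Answer: m/s²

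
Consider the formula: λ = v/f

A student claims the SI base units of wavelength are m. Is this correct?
Units of each symbol in λ = v/f:
  v (wave speed): m/s
  f (frequency): 1/s  → in the denominator, contributes s

Multiplying the contributions: [m/s] · [s]
Adding exponents of each base unit: m: 1
SI base units of wavelength: m

The claimed units m match the derived units, so the claim is correct.

Answer: Yes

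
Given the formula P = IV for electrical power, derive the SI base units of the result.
Units of each symbol in P = IV:
  I (current): A
  V (voltage, in volts): kg·m²/(s³·A)

Multiplying the contributions: [A] · [kg·m²/(s³·A)]
Adding exponents of each base unit: kg: 1, m: 2, s: -3
SI base units of electrical power: kg·m²/s³

Answer: kg·m²/s³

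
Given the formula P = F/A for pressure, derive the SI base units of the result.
Units of each symbol in P = F/A:
  F (force): kg·m/s²
  A (area): m²  → in the denominator, contributes 1/m²

Multiplying the contributions: [kg·m/s²] · [1/m²]
Adding exponents of each base unit: kg: 1, m: -1, s: -2
SI base units of pressure: kg/(m·s²)

Answer: kg/(m·s²)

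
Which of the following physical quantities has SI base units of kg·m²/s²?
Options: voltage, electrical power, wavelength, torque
Checking the SI base units of each option:
  voltage (V = IR): kg·m²/(s³·A)  ✗
  electrical power (P = IV): kg·m²/s³  ✗
  wavelength (λ = v/f): m  ✗
  torque (τ = Fr): kg·m²/s²  ✓ matches

Only torque has units kg·m²/s².

Answer: torque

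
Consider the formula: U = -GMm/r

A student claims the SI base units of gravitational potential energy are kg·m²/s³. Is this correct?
Units of each symbol in U = -GMm/r:
  G (gravitational constant): m³/(kg·s²)
  M (mass): kg
  m (mass): kg
  r (distance): m  → in the denominator, contributes 1/m
  The minus sign does not affect the units.

Multiplying the contributions: [m³/(kg·s²)] · [kg] · [kg] · [1/m]
Adding exponents of each base unit: kg: 1, m: 2, s: -2
SI base units of gravitational potential energy: kg·m²/s²

The claimed units kg·m²/s³ (exponents kg: 1, m: 2, s: -3) do not match the derived units kg·m²/s² (exponents kg: 1, m: 2, s: -2), so the claim is incorrect.

Answer: No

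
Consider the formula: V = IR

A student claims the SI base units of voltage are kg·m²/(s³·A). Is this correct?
Units of each symbol in V = IR:
  I (current): A
  R (resistance, in ohms): kg·m²/(s³·A²)

Multiplying the contributions: [A] · [kg·m²/(s³·A²)]
Adding exponents of each base unit: kg: 1, m: 2, s: -3, A: -1
SI base units of voltage: kg·m²/(s³·A)

The claimed units kg·m²/(s³·A) match the derived units, so the claim is correct.

Answer: Yes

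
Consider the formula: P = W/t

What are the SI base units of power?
Units of each symbol in P = W/t:
  W (work): kg·m²/s²
  t (time): s  → in the denominator, contributes 1/s

Multiplying the contributions: [kg·m²/s²] · [1/s]
Adding exponents of each base unit: kg: 1, m: 2, s: -3
SI base units of power: kg·m²/s³

Answer: kg·m²/s³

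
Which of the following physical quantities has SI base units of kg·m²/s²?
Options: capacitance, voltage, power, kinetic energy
Checking the SI base units of each option:
  capacitance (C = Q/V): s⁴·A²/(kg·m²)  ✗
  voltage (V = IR): kg·m²/(s³·A)  ✗
  power (P = W/t): kg·m²/s³  ✗
  kinetic energy (E = ½mv²): kg·m²/s²  ✓ matches

Only kinetic energy has units kg·m²/s².

Answer: kinetic energy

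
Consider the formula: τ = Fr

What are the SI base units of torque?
Units of each symbol in τ = Fr:
  F (force): kg·m/s²
  r (lever arm): m

Multiplying the contributions: [kg·m/s²] · [m]
Adding exponents of each base unit: kg: 1, m: 2, s: -2
SI base units of torque: kg·m²/s²

Answer: kg·m²/s²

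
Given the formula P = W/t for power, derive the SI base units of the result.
Units of each symbol in P = W/t:
  W (work): kg·m²/s²
  t (time): s  → in the denominator, contributes 1/s

Multiplying the contributions: [kg·m²/s²] · [1/s]
Adding exponents of each base unit: kg: 1, m: 2, s: -3
SI base units of power: kg·m²/s³

Answer: kg·m²/s³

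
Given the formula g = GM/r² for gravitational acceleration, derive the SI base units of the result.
Units of each symbol in g = GM/r²:
  G (gravitational constant): m³/(kg·s²)
  M (mass): kg
  r (distance): m  → to the power 2 in the denominator, contributes 1/m²

Multiplying the contributions: [m³/(kg·s²)] · [kg] · [1/m²]
Adding exponents of each base unit: m: 1, s: -2
SI base units of gravitational acceleration: m/s²

Answer: m/s²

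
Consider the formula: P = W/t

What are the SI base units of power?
Units of each symbol in P = W/t:
  W (work): kg·m²/s²
  t (time): s  → in the denominator, contributes 1/s

Multiplying the contributions: [kg·m²/s²] · [1/s]
Adding exponents of each base unit: kg: 1, m: 2, s: -3
SI base units of power: kg·m²/s³

Answer: kg·m²/s³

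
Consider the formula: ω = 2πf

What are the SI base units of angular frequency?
Units of each symbol in ω = 2πf:
  f (frequency): 1/s
  The factor 2π is dimensionless.

Multiplying the contributions: [1/s]
Adding exponents of each base unit: s: -1
SI base units of angular frequency: 1/s

Answer: 1/s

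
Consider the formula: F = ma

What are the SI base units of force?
Units of each symbol in F = ma:
  m (mass): kg
  a (acceleration): m/s²

Multiplying the contributions: [kg] · [m/s²]
Adding exponents of each base unit: kg: 1, m: 1, s: -2
SI base units of force: kg·m/s²

Answer: kg·m/s²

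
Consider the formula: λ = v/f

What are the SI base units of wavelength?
Units of each symbol in λ = v/f:
  v (wave speed): m/s
  f (frequency): 1/s  → in the denominator, contributes s

Multiplying the contributions: [m/s] · [s]
Adding exponents of each base unit: m: 1
SI base units of wavelength: m

Answer: m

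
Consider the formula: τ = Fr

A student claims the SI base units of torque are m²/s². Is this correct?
Units of each symbol in τ = Fr:
  F (force): kg·m/s²
  r (lever arm): m

Multiplying the contributions: [kg·m/s²] · [m]
Adding exponents of each base unit: kg: 1, m: 2, s: -2
SI base units of torque: kg·m²/s²

The claimed units m²/s² (exponents m: 2, s: -2) do not match the derived units kg·m²/s² (exponents kg: 1, m: 2, s: -2), so the claim is incorrect.

Answer: No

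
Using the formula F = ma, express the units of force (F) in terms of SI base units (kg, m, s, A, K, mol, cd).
Units of each symbol in F = ma:
  m (mass): kg
  a (acceleration): m/s²

Multiplying the contributions: [kg] · [m/s²]
Adding exponents of each base unit: kg: 1, m: 1, s: -2
SI base units of force: kg·m/s²

Answer: kg·m/s²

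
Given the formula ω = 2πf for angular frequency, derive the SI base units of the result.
Units of each symbol in ω = 2πf:
  f (frequency): 1/s
  The factor 2π is dimensionless.

Multiplying the contributions: [1/s]
Adding exponents of each base unit: s: -1
SI base units of angular frequency: 1/s

Answer: 1/s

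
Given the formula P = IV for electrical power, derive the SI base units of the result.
Units of each symbol in P = IV:
  I (current): A
  V (voltage, in volts): kg·m²/(s³·A)

Multiplying the contributions: [A] · [kg·m²/(s³·A)]
Adding exponents of each base unit: kg: 1, m: 2, s: -3
SI base units of electrical power: kg·m²/s³

Answer: kg·m²/s³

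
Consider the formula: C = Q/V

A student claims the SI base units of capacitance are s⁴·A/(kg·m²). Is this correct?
Units of each symbol in C = Q/V:
  Q (charge, in coulombs): s·A
  V (voltage, in volts): kg·m²/(s³·A)  → in the denominator, contributes s³·A/(kg·m²)

Multiplying the contributions: [s·A] · [s³·A/(kg·m²)]
Adding exponents of each base unit: kg: -1, m: -2, s: 4, A: 2
SI base units of capacitance: s⁴·A²/(kg·m²)

The claimed units s⁴·A/(kg·m²) (exponents kg: -1, m: -2, s: 4, A: 1) do not match the derived units s⁴·A²/(kg·m²) (exponents kg: -1, m: -2, s: 4, A: 2), so the claim is incorrect.

Answer: No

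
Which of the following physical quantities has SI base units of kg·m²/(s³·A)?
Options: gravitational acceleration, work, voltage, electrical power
Checking the SI base units of each option:
  gravitational acceleration (g = GM/r²): m/s²  ✗
  work (W = Fd): kg·m²/s²  ✗
  voltage (V = IR): kg·m²/(s³·A)  ✓ matches
  electrical power (P = IV): kg·m²/s³  ✗

Only voltage has units kg·m²/(s³·A).

Answer: voltage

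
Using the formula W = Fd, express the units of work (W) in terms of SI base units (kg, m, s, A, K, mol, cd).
Units of each symbol in W = Fd:
  F (force): kg·m/s²
  d (displacement): m

Multiplying the contributions: [kg·m/s²] · [m]
Adding exponents of each base unit: kg: 1, m: 2, s: -2
SI base units of work: kg·m²/s²

Answer: kg·m²/s²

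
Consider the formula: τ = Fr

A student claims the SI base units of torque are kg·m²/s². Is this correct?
Units of each symbol in τ = Fr:
  F (force): kg·m/s²
  r (lever arm): m

Multiplying the contributions: [kg·m/s²] · [m]
Adding exponents of each base unit: kg: 1, m: 2, s: -2
SI base units of torque: kg·m²/s²

The claimed units kg·m²/s² match the derived units, so the claim is correct.

Answer: Yes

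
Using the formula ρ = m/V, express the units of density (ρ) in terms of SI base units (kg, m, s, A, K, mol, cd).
Units of each symbol in ρ = m/V:
  m (mass): kg
  V (volume): m³  → in the denominator, contributes 1/m³

Multiplying the contributions: [kg] · [1/m³]
Adding exponents of each base unit: kg: 1, m: -3
SI base units of density: kg/m³

Answer: kg/m³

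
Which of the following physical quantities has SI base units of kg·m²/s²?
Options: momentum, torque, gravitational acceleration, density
Checking the SI base units of each option:
  momentum (p = mv): kg·m/s  ✗
  torque (τ = Fr): kg·m²/s²  ✓ matches
  gravitational acceleration (g = GM/r²): m/s²  ✗
  density (ρ = m/V): kg/m³  ✗

Only torque has units kg·m²/s².

Answer: torque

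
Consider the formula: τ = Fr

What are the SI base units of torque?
Units of each symbol in τ = Fr:
  F (force): kg·m/s²
  r (lever arm): m

Multiplying the contributions: [kg·m/s²] · [m]
Adding exponents of each base unit: kg: 1, m: 2, s: -2
SI base units of torque: kg·m²/s²

Answer: kg·m²/s²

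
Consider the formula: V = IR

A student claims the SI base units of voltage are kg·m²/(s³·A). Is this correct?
Units of each symbol in V = IR:
  I (current): A
  R (resistance, in ohms): kg·m²/(s³·A²)

Multiplying the contributions: [A] · [kg·m²/(s³·A²)]
Adding exponents of each base unit: kg: 1, m: 2, s: -3, A: -1
SI base units of voltage: kg·m²/(s³·A)

The claimed units kg·m²/(s³·A) match the derived units, so the claim is correct.

Answer: Yes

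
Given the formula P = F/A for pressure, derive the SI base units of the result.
Units of each symbol in P = F/A:
  F (force): kg·m/s²
  A (area): m²  → in the denominator, contributes 1/m²

Multiplying the contributions: [kg·m/s²] · [1/m²]
Adding exponents of each base unit: kg: 1, m: -1, s: -2
SI base units of pressure: kg/(m·s²)

Answer: kg/(m·s²)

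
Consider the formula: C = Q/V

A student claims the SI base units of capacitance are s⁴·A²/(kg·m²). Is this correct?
Units of each symbol in C = Q/V:
  Q (charge, in coulombs): s·A
  V (voltage, in volts): kg·m²/(s³·A)  → in the denominator, contributes s³·A/(kg·m²)

Multiplying the contributions: [s·A] · [s³·A/(kg·m²)]
Adding exponents of each base unit: kg: -1, m: -2, s: 4, A: 2
SI base units of capacitance: s⁴·A²/(kg·m²)

The claimed units s⁴·A²/(kg·m²) match the derived units, so the claim is correct.

Answer: Yes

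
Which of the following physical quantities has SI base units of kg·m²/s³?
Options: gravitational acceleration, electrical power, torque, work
Checking the SI base units of each option:
  gravitational acceleration (g = GM/r²): m/s²  ✗
  electrical power (P = IV): kg·m²/s³  ✓ matches
  torque (τ = Fr): kg·m²/s²  ✗
  work (W = Fd): kg·m²/s²  ✗

Only electrical power has units kg·m²/s³.

Answer: electrical power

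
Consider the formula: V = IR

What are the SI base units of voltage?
Units of each symbol in V = IR:
  I (current): A
  R (resistance, in ohms): kg·m²/(s³·A²)

Multiplying the contributions: [A] · [kg·m²/(s³·A²)]
Adding exponents of each base unit: kg: 1, m: 2, s: -3, A: -1
SI base units of voltage: kg·m²/(s³·A)

Answer: kg·m²/(s³·A)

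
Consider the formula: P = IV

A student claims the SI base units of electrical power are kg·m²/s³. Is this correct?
Units of each symbol in P = IV:
  I (current): A
  V (voltage, in volts): kg·m²/(s³·A)

Multiplying the contributions: [A] · [kg·m²/(s³·A)]
Adding exponents of each base unit: kg: 1, m: 2, s: -3
SI base units of electrical power: kg·m²/s³

The claimed units kg·m²/s³ match the derived units, so the claim is correct.

Answer: Yes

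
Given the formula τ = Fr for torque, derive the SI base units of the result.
Units of each symbol in τ = Fr:
  F (force): kg·m/s²
  r (lever arm): m

Multiplying the contributions: [kg·m/s²] · [m]
Adding exponents of each base unit: kg: 1, m: 2, s: -2
SI base units of torque: kg·m²/s²

Answer: kg·m²/s²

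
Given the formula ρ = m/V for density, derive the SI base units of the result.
Units of each symbol in ρ = m/V:
  m (mass): kg
  V (volume): m³  → in the denominator, contributes 1/m³

Multiplying the contributions: [kg] · [1/m³]
Adding exponents of each base unit: kg: 1, m: -3
SI base units of density: kg/m³

Answer: kg/m³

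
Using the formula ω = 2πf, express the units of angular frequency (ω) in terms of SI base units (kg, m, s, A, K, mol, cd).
Units of each symbol in ω = 2πf:
  f (frequency): 1/s
  The factor 2π is dimensionless.

Multiplying the contributions: [1/s]
Adding exponents of each base unit: s: -1
SI base units of angular frequency: 1/s

Answer: 1/s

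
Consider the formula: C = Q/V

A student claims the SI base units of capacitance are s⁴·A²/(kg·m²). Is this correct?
Units of each symbol in C = Q/V:
  Q (charge, in coulombs): s·A
  V (voltage, in volts): kg·m²/(s³·A)  → in the denominator, contributes s³·A/(kg·m²)

Multiplying the contributions: [s·A] · [s³·A/(kg·m²)]
Adding exponents of each base unit: kg: -1, m: -2, s: 4, A: 2
SI base units of capacitance: s⁴·A²/(kg·m²)

The claimed units s⁴·A²/(kg·m²) match the derived units, so the claim is correct.

Answer: Yes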